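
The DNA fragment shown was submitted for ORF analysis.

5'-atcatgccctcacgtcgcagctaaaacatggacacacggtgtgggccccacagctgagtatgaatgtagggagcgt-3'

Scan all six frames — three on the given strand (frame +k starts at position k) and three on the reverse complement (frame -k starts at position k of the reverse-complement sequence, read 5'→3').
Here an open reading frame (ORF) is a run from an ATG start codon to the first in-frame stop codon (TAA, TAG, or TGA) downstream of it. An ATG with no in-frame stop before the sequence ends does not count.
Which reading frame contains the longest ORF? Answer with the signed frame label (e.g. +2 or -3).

Reverse complement (5'→3'): ACGCTCCCTACATTCATACTCAGCTGTGGGGCCCACACCGTGTGTCCATGTTTTAGCTGCGACGTGAGGGCATGAT
Frame +1: ATC ATG CCC TCA CGT CGC AGC TAA AAC ATG GAC ACA CGG TGT GGG CCC CAC AGC TGA GTA TGA ATG TAG GGA GCG — ATG at 4, stop TAA at 22 → 21 nt; ATG at 28, stop TGA at 55 → 30 nt; ATG at 64, stop TAG at 67 → 6 nt.
Frame +2: TCA TGC CCT CAC GTC GCA GCT AAA ACA TGG ACA CAC GGT GTG GGC CCC ACA GCT GAG TAT GAA TGT AGG GAG CGT — no ATG→stop ORF.
Frame +3: CAT GCC CTC ACG TCG CAG CTA AAA CAT GGA CAC ACG GTG TGG GCC CCA CAG CTG AGT ATG AAT GTA GGG AGC — no ATG→stop ORF.
Frame -1: ACG CTC CCT ACA TTC ATA CTC AGC TGT GGG GCC CAC ACC GTG TGT CCA TGT TTT AGC TGC GAC GTG AGG GCA TGA — no ATG→stop ORF.
Frame -2: CGC TCC CTA CAT TCA TAC TCA GCT GTG GGG CCC ACA CCG TGT GTC CAT GTT TTA GCT GCG ACG TGA GGG CAT GAT — no ATG→stop ORF.
Frame -3: GCT CCC TAC ATT CAT ACT CAG CTG TGG GGC CCA CAC CGT GTG TCC ATG TTT TAG CTG CGA CGT GAG GGC ATG — ATG at 48, stop TAG at 54 → 9 nt.
Longest ORF is 30 nt in frame +1 (positions 28–57).

+1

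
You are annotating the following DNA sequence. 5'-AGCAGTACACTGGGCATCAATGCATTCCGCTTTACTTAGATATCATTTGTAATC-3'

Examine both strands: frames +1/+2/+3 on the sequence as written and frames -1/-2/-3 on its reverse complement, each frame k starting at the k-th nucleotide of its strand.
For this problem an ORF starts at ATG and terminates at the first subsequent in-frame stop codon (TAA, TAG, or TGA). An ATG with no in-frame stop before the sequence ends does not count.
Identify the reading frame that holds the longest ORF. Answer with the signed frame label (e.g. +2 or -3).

Reverse complement (5'→3'): GATTACAAATGATATCTAAGTAAAGCGGAATGCATTGATGCCCAGTGTACTGCT
Frame +1: AGC AGT ACA CTG GGC ATC AAT GCA TTC CGC TTT ACT TAG ATA TCA TTT GTA ATC — no ATG→stop ORF.
Frame +2: GCA GTA CAC TGG GCA TCA ATG CAT TCC GCT TTA CTT AGA TAT CAT TTG TAA — ATG at 20, stop TAA at 50 → 33 nt.
Frame +3: CAG TAC ACT GGG CAT CAA TGC ATT CCG CTT TAC TTA GAT ATC ATT TGT AAT — no ATG→stop ORF.
Frame -1: GAT TAC AAA TGA TAT CTA AGT AAA GCG GAA TGC ATT GAT GCC CAG TGT ACT GCT — no ATG→stop ORF.
Frame -2: ATT ACA AAT GAT ATC TAA GTA AAG CGG AAT GCA TTG ATG CCC AGT GTA CTG — no ATG→stop ORF.
Frame -3: TTA CAA ATG ATA TCT AAG TAA AGC GGA ATG CAT TGA TGC CCA GTG TAC TGC — ATG at 9, stop TAA at 21 → 15 nt; ATG at 30, stop TGA at 36 → 9 nt.
Longest ORF is 33 nt in frame +2 (positions 20–52).

+2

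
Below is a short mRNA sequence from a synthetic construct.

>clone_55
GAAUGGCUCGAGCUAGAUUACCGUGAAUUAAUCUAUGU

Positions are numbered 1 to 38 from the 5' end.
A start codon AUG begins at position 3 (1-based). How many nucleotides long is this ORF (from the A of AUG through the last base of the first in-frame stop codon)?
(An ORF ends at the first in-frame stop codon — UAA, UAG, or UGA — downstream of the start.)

Codons from position 3: AUG (3–5), GCU (6–8), CGA (9–11), GCU (12–14), AGA (15–17), UUA (18–20), CCG (21–23), UGA (24–26).
UGA is the first in-frame stop; ORF spans 3–26, 24 nucleotides.

24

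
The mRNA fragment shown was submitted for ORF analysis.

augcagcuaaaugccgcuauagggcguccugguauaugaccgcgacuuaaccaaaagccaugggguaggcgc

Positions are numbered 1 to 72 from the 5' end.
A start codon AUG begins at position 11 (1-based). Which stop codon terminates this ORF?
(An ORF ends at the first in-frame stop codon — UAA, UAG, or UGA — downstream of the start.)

UAG

Codons from position 11: AUG (11–13), CCG (14–16), CUA (17–19), UAG (20–22).
The first in-frame stop codon is UAG.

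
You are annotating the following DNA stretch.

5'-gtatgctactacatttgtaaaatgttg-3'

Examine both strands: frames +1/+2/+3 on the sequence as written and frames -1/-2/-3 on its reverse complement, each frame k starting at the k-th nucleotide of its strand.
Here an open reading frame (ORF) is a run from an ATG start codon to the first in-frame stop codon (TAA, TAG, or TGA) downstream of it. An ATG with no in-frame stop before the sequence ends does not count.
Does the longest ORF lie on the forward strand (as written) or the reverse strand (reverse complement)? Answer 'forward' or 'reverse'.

forward

Reverse complement (5'→3'): CAACATTTTACAAATGTAGTAGCATAC
Frame +1: GTA TGC TAC TAC ATT TGT AAA ATG TTG — no ATG→stop ORF.
Frame +2: TAT GCT ACT ACA TTT GTA AAA TGT — no ATG→stop ORF.
Frame +3: ATG CTA CTA CAT TTG TAA AAT GTT — ATG at 3, stop TAA at 18 → 18 nt.
Frame -1: CAA CAT TTT ACA AAT GTA GTA GCA TAC — no ATG→stop ORF.
Frame -2: AAC ATT TTA CAA ATG TAG TAG CAT — ATG at 14, stop TAG at 17 → 6 nt.
Frame -3: ACA TTT TAC AAA TGT AGT AGC ATA — no ATG→stop ORF.
Forward-strand max 18 nt; reverse-strand max 6 nt. The forward strand has the longer ORF.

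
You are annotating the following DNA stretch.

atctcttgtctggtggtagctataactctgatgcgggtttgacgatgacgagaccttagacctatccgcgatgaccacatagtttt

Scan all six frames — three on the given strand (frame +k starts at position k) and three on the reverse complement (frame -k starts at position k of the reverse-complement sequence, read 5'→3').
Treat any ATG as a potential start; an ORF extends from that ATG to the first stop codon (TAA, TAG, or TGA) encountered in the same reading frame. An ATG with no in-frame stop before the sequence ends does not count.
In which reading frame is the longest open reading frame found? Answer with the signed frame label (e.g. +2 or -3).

+3

Reverse complement (5'→3'): AAAACTATGTGGTCATCGCGGATAGGTCTAAGGTCTCGTCATCGTCAAACCCGCATCAGAGTTATAGCTACCACCAGACAAGAGAT
Frame +1: ATC TCT TGT CTG GTG GTA GCT ATA ACT CTG ATG CGG GTT TGA CGA TGA CGA GAC CTT AGA CCT ATC CGC GAT GAC CAC ATA GTT — ATG at 31, stop TGA at 40 → 12 nt.
Frame +2: TCT CTT GTC TGG TGG TAG CTA TAA CTC TGA TGC GGG TTT GAC GAT GAC GAG ACC TTA GAC CTA TCC GCG ATG ACC ACA TAG TTT — ATG at 71, stop TAG at 80 → 12 nt.
Frame +3: CTC TTG TCT GGT GGT AGC TAT AAC TCT GAT GCG GGT TTG ACG ATG ACG AGA CCT TAG ACC TAT CCG CGA TGA CCA CAT AGT TTT — ATG at 45, stop TAG at 57 → 15 nt.
Frame -1: AAA ACT ATG TGG TCA TCG CGG ATA GGT CTA AGG TCT CGT CAT CGT CAA ACC CGC ATC AGA GTT ATA GCT ACC ACC AGA CAA GAG — no ATG→stop ORF.
Frame -2: AAA CTA TGT GGT CAT CGC GGA TAG GTC TAA GGT CTC GTC ATC GTC AAA CCC GCA TCA GAG TTA TAG CTA CCA CCA GAC AAG AGA — no ATG→stop ORF.
Frame -3: AAC TAT GTG GTC ATC GCG GAT AGG TCT AAG GTC TCG TCA TCG TCA AAC CCG CAT CAG AGT TAT AGC TAC CAC CAG ACA AGA GAT — no ATG→stop ORF.
Longest ORF is 15 nt in frame +3 (positions 45–59).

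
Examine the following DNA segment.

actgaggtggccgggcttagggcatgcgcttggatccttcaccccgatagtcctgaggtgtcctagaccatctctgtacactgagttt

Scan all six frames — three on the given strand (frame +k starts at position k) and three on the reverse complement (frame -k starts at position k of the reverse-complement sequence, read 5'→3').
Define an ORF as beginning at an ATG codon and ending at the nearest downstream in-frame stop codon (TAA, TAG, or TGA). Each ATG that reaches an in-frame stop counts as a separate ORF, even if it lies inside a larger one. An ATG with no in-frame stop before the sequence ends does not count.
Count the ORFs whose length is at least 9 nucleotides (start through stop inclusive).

Reverse complement (5'→3'): AAACTCAGTGTACAGAGATGGTCTAGGACACCTCAGGACTATCGGGGTGAAGGATCCAAGCGCATGCCCTAAGCCCGGCCACCTCAGT
Frame +1: ACT GAG GTG GCC GGG CTT AGG GCA TGC GCT TGG ATC CTT CAC CCC GAT AGT CCT GAG GTG TCC TAG ACC ATC TCT GTA CAC TGA GTT — no ATG→stop ORF.
Frame +2: CTG AGG TGG CCG GGC TTA GGG CAT GCG CTT GGA TCC TTC ACC CCG ATA GTC CTG AGG TGT CCT AGA CCA TCT CTG TAC ACT GAG TTT — no ATG→stop ORF.
Frame +3: TGA GGT GGC CGG GCT TAG GGC ATG CGC TTG GAT CCT TCA CCC CGA TAG TCC TGA GGT GTC CTA GAC CAT CTC TGT ACA CTG AGT — ATG at 24, stop TAG at 48 → 27 nt.
Frame -1: AAA CTC AGT GTA CAG AGA TGG TCT AGG ACA CCT CAG GAC TAT CGG GGT GAA GGA TCC AAG CGC ATG CCC TAA GCC CGG CCA CCT CAG — ATG at 64, stop TAA at 70 → 9 nt.
Frame -2: AAC TCA GTG TAC AGA GAT GGT CTA GGA CAC CTC AGG ACT ATC GGG GTG AAG GAT CCA AGC GCA TGC CCT AAG CCC GGC CAC CTC AGT — no ATG→stop ORF.
Frame -3: ACT CAG TGT ACA GAG ATG GTC TAG GAC ACC TCA GGA CTA TCG GGG TGA AGG ATC CAA GCG CAT GCC CTA AGC CCG GCC ACC TCA — ATG at 18, stop TAG at 24 → 9 nt.
ORFs ≥ 9 nucleotides: frame +3 24–50 (27 nucleotides), frame -1 64–72 (9 nucleotides), frame -3 18–26 (9 nucleotides). Count = 3.

3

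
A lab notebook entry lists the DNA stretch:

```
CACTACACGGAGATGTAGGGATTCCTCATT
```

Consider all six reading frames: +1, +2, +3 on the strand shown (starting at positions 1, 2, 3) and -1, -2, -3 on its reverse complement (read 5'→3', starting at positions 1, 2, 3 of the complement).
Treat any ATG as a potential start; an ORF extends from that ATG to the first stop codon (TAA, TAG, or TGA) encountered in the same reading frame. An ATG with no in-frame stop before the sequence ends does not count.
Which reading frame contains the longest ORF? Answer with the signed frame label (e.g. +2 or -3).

-2

Reverse complement (5'→3'): AATGAGGAATCCCTACATCTCCGTGTAGTG
Frame +1: CAC TAC ACG GAG ATG TAG GGA TTC CTC ATT — ATG at 13, stop TAG at 16 → 6 nt.
Frame +2: ACT ACA CGG AGA TGT AGG GAT TCC TCA — no ATG→stop ORF.
Frame +3: CTA CAC GGA GAT GTA GGG ATT CCT CAT — no ATG→stop ORF.
Frame -1: AAT GAG GAA TCC CTA CAT CTC CGT GTA GTG — no ATG→stop ORF.
Frame -2: ATG AGG AAT CCC TAC ATC TCC GTG TAG — ATG at 2, stop TAG at 26 → 27 nt.
Frame -3: TGA GGA ATC CCT ACA TCT CCG TGT AGT — no ATG→stop ORF.
Longest ORF is 27 nt in frame -2 (positions 2–28).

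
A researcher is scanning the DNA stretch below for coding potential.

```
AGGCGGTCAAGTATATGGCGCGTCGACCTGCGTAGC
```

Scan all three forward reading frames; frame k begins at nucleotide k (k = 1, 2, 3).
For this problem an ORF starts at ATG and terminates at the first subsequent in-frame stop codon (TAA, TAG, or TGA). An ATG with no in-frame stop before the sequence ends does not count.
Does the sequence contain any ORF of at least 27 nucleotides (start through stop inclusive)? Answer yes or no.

Frame 1: AGG CGG TCA AGT ATA TGG CGC GTC GAC CTG CGT AGC — no ATG→stop ORF.
Frame 2: GGC GGT CAA GTA TAT GGC GCG TCG ACC TGC GTA — no ATG→stop ORF.
Frame 3: GCG GTC AAG TAT ATG GCG CGT CGA CCT GCG TAG — ATG at 15, stop TAG at 33 → 21 nt.
Largest ORF found is 21 nucleotides < 27, so no.

no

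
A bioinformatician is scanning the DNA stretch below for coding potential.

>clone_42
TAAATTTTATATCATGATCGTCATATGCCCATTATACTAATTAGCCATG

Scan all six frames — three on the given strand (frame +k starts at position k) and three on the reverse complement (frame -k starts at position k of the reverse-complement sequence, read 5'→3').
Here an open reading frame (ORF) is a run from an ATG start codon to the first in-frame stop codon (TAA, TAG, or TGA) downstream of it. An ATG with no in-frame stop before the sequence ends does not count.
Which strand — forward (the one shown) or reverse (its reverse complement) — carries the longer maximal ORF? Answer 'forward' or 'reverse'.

forward

Reverse complement (5'→3'): CATGGCTAATTAGTATAATGGGCATATGACGATCATGATATAAAATTTA
Frame +1: TAA ATT TTA TAT CAT GAT CGT CAT ATG CCC ATT ATA CTA ATT AGC CAT — no ATG→stop ORF.
Frame +2: AAA TTT TAT ATC ATG ATC GTC ATA TGC CCA TTA TAC TAA TTA GCC ATG — ATG at 14, stop TAA at 38 → 27 nt.
Frame +3: AAT TTT ATA TCA TGA TCG TCA TAT GCC CAT TAT ACT AAT TAG CCA — no ATG→stop ORF.
Frame -1: CAT GGC TAA TTA GTA TAA TGG GCA TAT GAC GAT CAT GAT ATA AAA TTT — no ATG→stop ORF.
Frame -2: ATG GCT AAT TAG TAT AAT GGG CAT ATG ACG ATC ATG ATA TAA AAT TTA — ATG at 2, stop TAG at 11 → 12 nt; ATG at 26, stop TAA at 41 → 18 nt; ATG at 35, stop TAA at 41 → 9 nt.
Frame -3: TGG CTA ATT AGT ATA ATG GGC ATA TGA CGA TCA TGA TAT AAA ATT — ATG at 18, stop TGA at 27 → 12 nt.
Forward-strand max 27 nt; reverse-strand max 18 nt. The forward strand has the longer ORF.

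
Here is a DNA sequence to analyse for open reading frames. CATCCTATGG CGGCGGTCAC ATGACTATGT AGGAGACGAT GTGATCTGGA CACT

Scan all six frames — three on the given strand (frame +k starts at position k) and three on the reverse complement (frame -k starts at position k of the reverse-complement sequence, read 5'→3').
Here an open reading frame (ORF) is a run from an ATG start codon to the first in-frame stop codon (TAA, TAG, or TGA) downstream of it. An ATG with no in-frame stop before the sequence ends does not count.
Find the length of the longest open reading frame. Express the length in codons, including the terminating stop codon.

6

Reverse complement (5'→3'): AGTGTCCAGATCACATCGTCTCCTACATAGTCATGTGACCGCCGCCATAGGATG
Frame +1: CAT CCT ATG GCG GCG GTC ACA TGA CTA TGT AGG AGA CGA TGT GAT CTG GAC ACT — ATG at 7, stop TGA at 22 → 18 nt.
Frame +2: ATC CTA TGG CGG CGG TCA CAT GAC TAT GTA GGA GAC GAT GTG ATC TGG ACA — no ATG→stop ORF.
Frame +3: TCC TAT GGC GGC GGT CAC ATG ACT ATG TAG GAG ACG ATG TGA TCT GGA CAC — ATG at 21, stop TAG at 30 → 12 nt; ATG at 27, stop TAG at 30 → 6 nt; ATG at 39, stop TGA at 42 → 6 nt.
Frame -1: AGT GTC CAG ATC ACA TCG TCT CCT ACA TAG TCA TGT GAC CGC CGC CAT AGG ATG — no ATG→stop ORF.
Frame -2: GTG TCC AGA TCA CAT CGT CTC CTA CAT AGT CAT GTG ACC GCC GCC ATA GGA — no ATG→stop ORF.
Frame -3: TGT CCA GAT CAC ATC GTC TCC TAC ATA GTC ATG TGA CCG CCG CCA TAG GAT — ATG at 33, stop TGA at 36 → 6 nt.
Longest: frame +1, positions 7–24, 18 nt = 6 codons = 5 aa. → 6 codons.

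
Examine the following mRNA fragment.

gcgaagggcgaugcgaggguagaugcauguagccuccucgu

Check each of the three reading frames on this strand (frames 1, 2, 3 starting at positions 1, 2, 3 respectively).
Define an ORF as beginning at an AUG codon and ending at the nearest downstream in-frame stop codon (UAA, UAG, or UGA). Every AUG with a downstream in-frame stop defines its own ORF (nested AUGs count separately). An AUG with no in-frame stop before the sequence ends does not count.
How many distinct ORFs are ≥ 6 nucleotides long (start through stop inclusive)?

Frame 1: GCG AAG GGC GAU GCG AGG GUA GAU GCA UGU AGC CUC CUC — no AUG→stop ORF.
Frame 2: CGA AGG GCG AUG CGA GGG UAG AUG CAU GUA GCC UCC UCG — AUG at 11, stop UAG at 20 → 12 nt.
Frame 3: GAA GGG CGA UGC GAG GGU AGA UGC AUG UAG CCU CCU CGU — AUG at 27, stop UAG at 30 → 6 nt.
ORFs ≥ 6 nucleotides: frame 2 11–22 (12 nucleotides), frame 3 27–32 (6 nucleotides). Count = 2.

2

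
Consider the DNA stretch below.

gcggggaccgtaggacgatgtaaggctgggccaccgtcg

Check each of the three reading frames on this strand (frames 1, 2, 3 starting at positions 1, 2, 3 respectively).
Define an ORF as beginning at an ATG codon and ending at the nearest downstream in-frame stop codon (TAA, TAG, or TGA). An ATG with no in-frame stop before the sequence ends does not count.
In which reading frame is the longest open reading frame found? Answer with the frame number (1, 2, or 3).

3

Frame 1: GCG GGG ACC GTA GGA CGA TGT AAG GCT GGG CCA CCG TCG — no ATG→stop ORF.
Frame 2: CGG GGA CCG TAG GAC GAT GTA AGG CTG GGC CAC CGT — no ATG→stop ORF.
Frame 3: GGG GAC CGT AGG ACG ATG TAA GGC TGG GCC ACC GTC — ATG at 18, stop TAA at 21 → 6 nt.
Longest ORF is 6 nt in frame 3 (positions 18–23).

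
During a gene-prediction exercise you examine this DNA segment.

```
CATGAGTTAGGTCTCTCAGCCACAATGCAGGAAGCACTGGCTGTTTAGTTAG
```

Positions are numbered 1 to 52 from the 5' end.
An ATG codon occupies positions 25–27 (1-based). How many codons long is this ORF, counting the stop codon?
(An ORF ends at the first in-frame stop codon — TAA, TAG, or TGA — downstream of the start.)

8

Codons from position 25: ATG (25–27), CAG (28–30), GAA (31–33), GCA (34–36), CTG (37–39), GCT (40–42), GTT (43–45), TAG (46–48).
TAG is the first in-frame stop; that's 8 codons including the stop.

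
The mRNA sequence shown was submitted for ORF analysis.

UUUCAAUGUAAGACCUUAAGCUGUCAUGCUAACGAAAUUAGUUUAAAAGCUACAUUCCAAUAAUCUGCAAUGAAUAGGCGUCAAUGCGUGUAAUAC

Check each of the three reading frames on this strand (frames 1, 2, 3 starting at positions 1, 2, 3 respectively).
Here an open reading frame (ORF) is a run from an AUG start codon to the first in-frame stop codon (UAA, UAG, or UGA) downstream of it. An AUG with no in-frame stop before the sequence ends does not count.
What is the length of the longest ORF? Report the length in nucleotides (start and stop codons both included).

Frame 1: UUU CAA UGU AAG ACC UUA AGC UGU CAU GCU AAC GAA AUU AGU UUA AAA GCU ACA UUC CAA UAA UCU GCA AUG AAU AGG CGU CAA UGC GUG UAA UAC — AUG at 70, stop UAA at 91 → 24 nt.
Frame 2: UUC AAU GUA AGA CCU UAA GCU GUC AUG CUA ACG AAA UUA GUU UAA AAG CUA CAU UCC AAU AAU CUG CAA UGA AUA GGC GUC AAU GCG UGU AAU — AUG at 26, stop UAA at 44 → 21 nt.
Frame 3: UCA AUG UAA GAC CUU AAG CUG UCA UGC UAA CGA AAU UAG UUU AAA AGC UAC AUU CCA AUA AUC UGC AAU GAA UAG GCG UCA AUG CGU GUA AUA — AUG at 6, stop UAA at 9 → 6 nt.
Longest: frame 1, positions 70–93, 24 nt = 8 codons = 7 aa. → 24 nucleotides.

24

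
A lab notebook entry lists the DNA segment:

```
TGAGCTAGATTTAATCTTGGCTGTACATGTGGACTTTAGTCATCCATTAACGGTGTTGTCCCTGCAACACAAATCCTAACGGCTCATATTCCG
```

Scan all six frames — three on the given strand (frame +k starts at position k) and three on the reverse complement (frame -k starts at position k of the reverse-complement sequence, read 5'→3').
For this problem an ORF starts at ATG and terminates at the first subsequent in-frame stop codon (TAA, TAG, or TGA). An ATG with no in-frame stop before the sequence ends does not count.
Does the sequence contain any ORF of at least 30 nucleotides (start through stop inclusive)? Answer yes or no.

yes

Reverse complement (5'→3'): CGGAATATGAGCCGTTAGGATTTGTGTTGCAGGGACAACACCGTTAATGGATGACTAAAGTCCACATGTACAGCCAAGATTAAATCTAGCTCA
Frame +1: TGA GCT AGA TTT AAT CTT GGC TGT ACA TGT GGA CTT TAG TCA TCC ATT AAC GGT GTT GTC CCT GCA ACA CAA ATC CTA ACG GCT CAT ATT CCG — no ATG→stop ORF.
Frame +2: GAG CTA GAT TTA ATC TTG GCT GTA CAT GTG GAC TTT AGT CAT CCA TTA ACG GTG TTG TCC CTG CAA CAC AAA TCC TAA CGG CTC ATA TTC — no ATG→stop ORF.
Frame +3: AGC TAG ATT TAA TCT TGG CTG TAC ATG TGG ACT TTA GTC ATC CAT TAA CGG TGT TGT CCC TGC AAC ACA AAT CCT AAC GGC TCA TAT TCC — ATG at 27, stop TAA at 48 → 24 nt.
Frame -1: CGG AAT ATG AGC CGT TAG GAT TTG TGT TGC AGG GAC AAC ACC GTT AAT GGA TGA CTA AAG TCC ACA TGT ACA GCC AAG ATT AAA TCT AGC TCA — ATG at 7, stop TAG at 16 → 12 nt.
Frame -2: GGA ATA TGA GCC GTT AGG ATT TGT GTT GCA GGG ACA ACA CCG TTA ATG GAT GAC TAA AGT CCA CAT GTA CAG CCA AGA TTA AAT CTA GCT — ATG at 47, stop TAA at 56 → 12 nt.
Frame -3: GAA TAT GAG CCG TTA GGA TTT GTG TTG CAG GGA CAA CAC CGT TAA TGG ATG ACT AAA GTC CAC ATG TAC AGC CAA GAT TAA ATC TAG CTC — ATG at 51, stop TAA at 81 → 33 nt; ATG at 66, stop TAA at 81 → 18 nt.
Frame -3 has an ORF of 33 nucleotides (positions 51–83) ≥ 30, so yes.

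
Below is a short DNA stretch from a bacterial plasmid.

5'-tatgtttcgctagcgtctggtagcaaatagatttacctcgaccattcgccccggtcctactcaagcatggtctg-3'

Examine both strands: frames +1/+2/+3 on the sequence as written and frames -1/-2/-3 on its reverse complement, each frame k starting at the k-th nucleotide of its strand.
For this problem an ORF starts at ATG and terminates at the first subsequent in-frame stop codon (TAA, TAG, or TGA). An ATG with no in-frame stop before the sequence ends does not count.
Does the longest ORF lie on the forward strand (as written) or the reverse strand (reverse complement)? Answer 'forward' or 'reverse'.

Reverse complement (5'→3'): CAGACCATGCTTGAGTAGGACCGGGGCGAATGGTCGAGGTAAATCTATTTGCTACCAGACGCTAGCGAAACATA
Frame +1: TAT GTT TCG CTA GCG TCT GGT AGC AAA TAG ATT TAC CTC GAC CAT TCG CCC CGG TCC TAC TCA AGC ATG GTC — no ATG→stop ORF.
Frame +2: ATG TTT CGC TAG CGT CTG GTA GCA AAT AGA TTT ACC TCG ACC ATT CGC CCC GGT CCT ACT CAA GCA TGG TCT — ATG at 2, stop TAG at 11 → 12 nt.
Frame +3: TGT TTC GCT AGC GTC TGG TAG CAA ATA GAT TTA CCT CGA CCA TTC GCC CCG GTC CTA CTC AAG CAT GGT CTG — no ATG→stop ORF.
Frame -1: CAG ACC ATG CTT GAG TAG GAC CGG GGC GAA TGG TCG AGG TAA ATC TAT TTG CTA CCA GAC GCT AGC GAA ACA — ATG at 7, stop TAG at 16 → 12 nt.
Frame -2: AGA CCA TGC TTG AGT AGG ACC GGG GCG AAT GGT CGA GGT AAA TCT ATT TGC TAC CAG ACG CTA GCG AAA CAT — no ATG→stop ORF.
Frame -3: GAC CAT GCT TGA GTA GGA CCG GGG CGA ATG GTC GAG GTA AAT CTA TTT GCT ACC AGA CGC TAG CGA AAC ATA — ATG at 30, stop TAG at 63 → 36 nt.
Forward-strand max 12 nt; reverse-strand max 36 nt. The reverse strand has the longer ORF.

reverse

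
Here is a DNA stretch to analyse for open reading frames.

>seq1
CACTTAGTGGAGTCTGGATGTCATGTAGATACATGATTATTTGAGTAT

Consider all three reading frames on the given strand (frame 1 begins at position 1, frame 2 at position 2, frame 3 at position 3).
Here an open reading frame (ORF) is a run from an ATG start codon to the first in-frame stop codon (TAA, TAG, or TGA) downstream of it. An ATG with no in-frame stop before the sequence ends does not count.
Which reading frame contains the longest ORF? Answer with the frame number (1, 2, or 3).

Frame 1: CAC TTA GTG GAG TCT GGA TGT CAT GTA GAT ACA TGA TTA TTT GAG TAT — no ATG→stop ORF.
Frame 2: ACT TAG TGG AGT CTG GAT GTC ATG TAG ATA CAT GAT TAT TTG AGT — ATG at 23, stop TAG at 26 → 6 nt.
Frame 3: CTT AGT GGA GTC TGG ATG TCA TGT AGA TAC ATG ATT ATT TGA GTA — ATG at 18, stop TGA at 42 → 27 nt; ATG at 33, stop TGA at 42 → 12 nt.
Longest ORF is 27 nt in frame 3 (positions 18–44).

3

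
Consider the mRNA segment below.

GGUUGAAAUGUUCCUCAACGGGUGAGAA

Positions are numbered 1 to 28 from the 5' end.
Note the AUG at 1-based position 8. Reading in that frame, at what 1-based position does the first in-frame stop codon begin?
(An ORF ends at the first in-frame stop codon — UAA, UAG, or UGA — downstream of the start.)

Codons from position 8: AUG (8–10), UUC (11–13), CUC (14–16), AAC (17–19), GGG (20–22), UGA (23–25).
UGA is a stop codon; it begins at position 23.

23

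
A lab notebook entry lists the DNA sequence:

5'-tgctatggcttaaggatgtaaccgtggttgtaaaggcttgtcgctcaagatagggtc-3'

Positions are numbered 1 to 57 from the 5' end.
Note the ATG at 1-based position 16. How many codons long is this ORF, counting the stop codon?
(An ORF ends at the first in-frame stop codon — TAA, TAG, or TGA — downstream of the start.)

Codons from position 16: ATG (16–18), TAA (19–21).
TAA is the first in-frame stop; that's 2 codons including the stop.

2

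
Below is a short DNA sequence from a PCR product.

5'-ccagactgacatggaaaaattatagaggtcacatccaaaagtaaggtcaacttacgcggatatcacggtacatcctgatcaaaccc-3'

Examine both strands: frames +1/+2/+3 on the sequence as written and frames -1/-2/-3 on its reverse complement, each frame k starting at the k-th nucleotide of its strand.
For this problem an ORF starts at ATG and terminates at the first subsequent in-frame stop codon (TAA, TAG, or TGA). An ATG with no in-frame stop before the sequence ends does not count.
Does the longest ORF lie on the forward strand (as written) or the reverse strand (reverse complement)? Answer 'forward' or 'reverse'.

reverse

Reverse complement (5'→3'): GGGTTTGATCAGGATGTACCGTGATATCCGCGTAAGTTGACCTTACTTTTGGATGTGACCTCTATAATTTTTCCATGTCAGTCTGG
Frame +1: CCA GAC TGA CAT GGA AAA ATT ATA GAG GTC ACA TCC AAA AGT AAG GTC AAC TTA CGC GGA TAT CAC GGT ACA TCC TGA TCA AAC — no ATG→stop ORF.
Frame +2: CAG ACT GAC ATG GAA AAA TTA TAG AGG TCA CAT CCA AAA GTA AGG TCA ACT TAC GCG GAT ATC ACG GTA CAT CCT GAT CAA ACC — ATG at 11, stop TAG at 23 → 15 nt.
Frame +3: AGA CTG ACA TGG AAA AAT TAT AGA GGT CAC ATC CAA AAG TAA GGT CAA CTT ACG CGG ATA TCA CGG TAC ATC CTG ATC AAA CCC — no ATG→stop ORF.
Frame -1: GGG TTT GAT CAG GAT GTA CCG TGA TAT CCG CGT AAG TTG ACC TTA CTT TTG GAT GTG ACC TCT ATA ATT TTT CCA TGT CAG TCT — no ATG→stop ORF.
Frame -2: GGT TTG ATC AGG ATG TAC CGT GAT ATC CGC GTA AGT TGA CCT TAC TTT TGG ATG TGA CCT CTA TAA TTT TTC CAT GTC AGT CTG — ATG at 14, stop TGA at 38 → 27 nt; ATG at 53, stop TGA at 56 → 6 nt.
Frame -3: GTT TGA TCA GGA TGT ACC GTG ATA TCC GCG TAA GTT GAC CTT ACT TTT GGA TGT GAC CTC TAT AAT TTT TCC ATG TCA GTC TGG — no ATG→stop ORF.
Forward-strand max 15 nt; reverse-strand max 27 nt. The reverse strand has the longer ORF.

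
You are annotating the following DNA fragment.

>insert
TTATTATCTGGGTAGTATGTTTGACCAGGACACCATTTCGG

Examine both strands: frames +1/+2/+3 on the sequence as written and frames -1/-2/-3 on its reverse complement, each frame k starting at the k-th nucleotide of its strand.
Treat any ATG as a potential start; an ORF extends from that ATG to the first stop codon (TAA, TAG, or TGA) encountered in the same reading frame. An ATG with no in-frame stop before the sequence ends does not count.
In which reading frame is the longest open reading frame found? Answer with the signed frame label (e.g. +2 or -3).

-3

Reverse complement (5'→3'): CCGAAATGGTGTCCTGGTCAAACATACTACCCAGATAATAA
Frame +1: TTA TTA TCT GGG TAG TAT GTT TGA CCA GGA CAC CAT TTC — no ATG→stop ORF.
Frame +2: TAT TAT CTG GGT AGT ATG TTT GAC CAG GAC ACC ATT TCG — no ATG→stop ORF.
Frame +3: ATT ATC TGG GTA GTA TGT TTG ACC AGG ACA CCA TTT CGG — no ATG→stop ORF.
Frame -1: CCG AAA TGG TGT CCT GGT CAA ACA TAC TAC CCA GAT AAT — no ATG→stop ORF.
Frame -2: CGA AAT GGT GTC CTG GTC AAA CAT ACT ACC CAG ATA ATA — no ATG→stop ORF.
Frame -3: GAA ATG GTG TCC TGG TCA AAC ATA CTA CCC AGA TAA TAA — ATG at 6, stop TAA at 36 → 33 nt.
Longest ORF is 33 nt in frame -3 (positions 6–38).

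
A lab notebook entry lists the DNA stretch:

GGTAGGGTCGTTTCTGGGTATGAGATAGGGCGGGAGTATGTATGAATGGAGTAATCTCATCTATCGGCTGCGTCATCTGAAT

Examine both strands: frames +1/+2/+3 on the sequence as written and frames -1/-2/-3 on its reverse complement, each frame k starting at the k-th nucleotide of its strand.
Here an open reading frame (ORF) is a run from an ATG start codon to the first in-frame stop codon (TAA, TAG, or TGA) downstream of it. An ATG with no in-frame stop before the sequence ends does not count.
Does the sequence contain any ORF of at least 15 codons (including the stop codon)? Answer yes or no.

no

Reverse complement (5'→3'): ATTCAGATGACGCAGCCGATAGATGAGATTACTCCATTCATACATACTCCCGCCCTATCTCATACCCAGAAACGACCCTACC
Frame +1: GGT AGG GTC GTT TCT GGG TAT GAG ATA GGG CGG GAG TAT GTA TGA ATG GAG TAA TCT CAT CTA TCG GCT GCG TCA TCT GAA — ATG at 46, stop TAA at 52 → 9 nt.
Frame +2: GTA GGG TCG TTT CTG GGT ATG AGA TAG GGC GGG AGT ATG TAT GAA TGG AGT AAT CTC ATC TAT CGG CTG CGT CAT CTG AAT — ATG at 20, stop TAG at 26 → 9 nt.
Frame +3: TAG GGT CGT TTC TGG GTA TGA GAT AGG GCG GGA GTA TGT ATG AAT GGA GTA ATC TCA TCT ATC GGC TGC GTC ATC TGA — ATG at 42, stop TGA at 78 → 39 nt.
Frame -1: ATT CAG ATG ACG CAG CCG ATA GAT GAG ATT ACT CCA TTC ATA CAT ACT CCC GCC CTA TCT CAT ACC CAG AAA CGA CCC TAC — no ATG→stop ORF.
Frame -2: TTC AGA TGA CGC AGC CGA TAG ATG AGA TTA CTC CAT TCA TAC ATA CTC CCG CCC TAT CTC ATA CCC AGA AAC GAC CCT ACC — no ATG→stop ORF.
Frame -3: TCA GAT GAC GCA GCC GAT AGA TGA GAT TAC TCC ATT CAT ACA TAC TCC CGC CCT ATC TCA TAC CCA GAA ACG ACC CTA — no ATG→stop ORF.
Largest ORF found is 13 codons < 15, so no.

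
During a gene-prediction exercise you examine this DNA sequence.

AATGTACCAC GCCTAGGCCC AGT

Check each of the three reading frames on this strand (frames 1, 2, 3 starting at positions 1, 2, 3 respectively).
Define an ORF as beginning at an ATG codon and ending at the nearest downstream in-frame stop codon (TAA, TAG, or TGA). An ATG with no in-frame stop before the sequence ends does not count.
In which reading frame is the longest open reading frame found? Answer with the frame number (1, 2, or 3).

2

Frame 1: AAT GTA CCA CGC CTA GGC CCA — no ATG→stop ORF.
Frame 2: ATG TAC CAC GCC TAG GCC CAG — ATG at 2, stop TAG at 14 → 15 nt.
Frame 3: TGT ACC ACG CCT AGG CCC AGT — no ATG→stop ORF.
Longest ORF is 15 nt in frame 2 (positions 2–16).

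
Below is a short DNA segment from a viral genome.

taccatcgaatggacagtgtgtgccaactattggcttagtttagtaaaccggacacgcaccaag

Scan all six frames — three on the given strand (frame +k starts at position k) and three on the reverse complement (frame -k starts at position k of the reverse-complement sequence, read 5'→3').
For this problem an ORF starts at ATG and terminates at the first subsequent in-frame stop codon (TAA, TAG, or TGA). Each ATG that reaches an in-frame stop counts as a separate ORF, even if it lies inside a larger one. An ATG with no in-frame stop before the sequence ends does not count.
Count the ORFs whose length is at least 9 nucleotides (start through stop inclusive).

1

Reverse complement (5'→3'): CTTGGTGCGTGTCCGGTTTACTAAACTAAGCCAATAGTTGGCACACACTGTCCATTCGATGGTA
Frame +1: TAC CAT CGA ATG GAC AGT GTG TGC CAA CTA TTG GCT TAG TTT AGT AAA CCG GAC ACG CAC CAA — ATG at 10, stop TAG at 37 → 30 nt.
Frame +2: ACC ATC GAA TGG ACA GTG TGT GCC AAC TAT TGG CTT AGT TTA GTA AAC CGG ACA CGC ACC AAG — no ATG→stop ORF.
Frame +3: CCA TCG AAT GGA CAG TGT GTG CCA ACT ATT GGC TTA GTT TAG TAA ACC GGA CAC GCA CCA — no ATG→stop ORF.
Frame -1: CTT GGT GCG TGT CCG GTT TAC TAA ACT AAG CCA ATA GTT GGC ACA CAC TGT CCA TTC GAT GGT — no ATG→stop ORF.
Frame -2: TTG GTG CGT GTC CGG TTT ACT AAA CTA AGC CAA TAG TTG GCA CAC ACT GTC CAT TCG ATG GTA — no ATG→stop ORF.
Frame -3: TGG TGC GTG TCC GGT TTA CTA AAC TAA GCC AAT AGT TGG CAC ACA CTG TCC ATT CGA TGG — no ATG→stop ORF.
ORFs ≥ 9 nucleotides: frame +1 10–39 (30 nucleotides). Count = 1.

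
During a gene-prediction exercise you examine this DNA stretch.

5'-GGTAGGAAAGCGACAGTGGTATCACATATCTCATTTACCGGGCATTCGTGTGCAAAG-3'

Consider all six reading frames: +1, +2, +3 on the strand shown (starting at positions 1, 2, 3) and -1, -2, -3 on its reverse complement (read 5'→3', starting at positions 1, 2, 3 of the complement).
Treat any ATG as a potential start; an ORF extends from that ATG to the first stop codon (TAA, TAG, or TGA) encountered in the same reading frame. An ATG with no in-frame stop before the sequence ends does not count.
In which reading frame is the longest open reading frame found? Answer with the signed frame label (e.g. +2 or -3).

-1

Reverse complement (5'→3'): CTTTGCACACGAATGCCCGGTAAATGAGATATGTGATACCACTGTCGCTTTCCTACC
Frame +1: GGT AGG AAA GCG ACA GTG GTA TCA CAT ATC TCA TTT ACC GGG CAT TCG TGT GCA AAG — no ATG→stop ORF.
Frame +2: GTA GGA AAG CGA CAG TGG TAT CAC ATA TCT CAT TTA CCG GGC ATT CGT GTG CAA — no ATG→stop ORF.
Frame +3: TAG GAA AGC GAC AGT GGT ATC ACA TAT CTC ATT TAC CGG GCA TTC GTG TGC AAA — no ATG→stop ORF.
Frame -1: CTT TGC ACA CGA ATG CCC GGT AAA TGA GAT ATG TGA TAC CAC TGT CGC TTT CCT ACC — ATG at 13, stop TGA at 25 → 15 nt; ATG at 31, stop TGA at 34 → 6 nt.
Frame -2: TTT GCA CAC GAA TGC CCG GTA AAT GAG ATA TGT GAT ACC ACT GTC GCT TTC CTA — no ATG→stop ORF.
Frame -3: TTG CAC ACG AAT GCC CGG TAA ATG AGA TAT GTG ATA CCA CTG TCG CTT TCC TAC — no ATG→stop ORF.
Longest ORF is 15 nt in frame -1 (positions 13–27).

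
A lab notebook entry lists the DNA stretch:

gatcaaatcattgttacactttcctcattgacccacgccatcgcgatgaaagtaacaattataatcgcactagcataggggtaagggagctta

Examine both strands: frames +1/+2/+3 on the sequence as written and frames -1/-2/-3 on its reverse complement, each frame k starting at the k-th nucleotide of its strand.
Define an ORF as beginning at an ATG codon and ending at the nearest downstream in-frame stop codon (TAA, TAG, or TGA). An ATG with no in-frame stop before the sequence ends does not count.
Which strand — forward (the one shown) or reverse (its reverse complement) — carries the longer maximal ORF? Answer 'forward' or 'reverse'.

Reverse complement (5'→3'): TAAGCTCCCTTACCCCTATGCTAGTGCGATTATAATTGTTACTTTCATCGCGATGGCGTGGGTCAATGAGGAAAGTGTAACAATGATTTGATC
Frame +1: GAT CAA ATC ATT GTT ACA CTT TCC TCA TTG ACC CAC GCC ATC GCG ATG AAA GTA ACA ATT ATA ATC GCA CTA GCA TAG GGG TAA GGG AGC TTA — ATG at 46, stop TAG at 76 → 33 nt.
Frame +2: ATC AAA TCA TTG TTA CAC TTT CCT CAT TGA CCC ACG CCA TCG CGA TGA AAG TAA CAA TTA TAA TCG CAC TAG CAT AGG GGT AAG GGA GCT — no ATG→stop ORF.
Frame +3: TCA AAT CAT TGT TAC ACT TTC CTC ATT GAC CCA CGC CAT CGC GAT GAA AGT AAC AAT TAT AAT CGC ACT AGC ATA GGG GTA AGG GAG CTT — no ATG→stop ORF.
Frame -1: TAA GCT CCC TTA CCC CTA TGC TAG TGC GAT TAT AAT TGT TAC TTT CAT CGC GAT GGC GTG GGT CAA TGA GGA AAG TGT AAC AAT GAT TTG ATC — no ATG→stop ORF.
Frame -2: AAG CTC CCT TAC CCC TAT GCT AGT GCG ATT ATA ATT GTT ACT TTC ATC GCG ATG GCG TGG GTC AAT GAG GAA AGT GTA ACA ATG ATT TGA — ATG at 53, stop TGA at 89 → 39 nt; ATG at 83, stop TGA at 89 → 9 nt.
Frame -3: AGC TCC CTT ACC CCT ATG CTA GTG CGA TTA TAA TTG TTA CTT TCA TCG CGA TGG CGT GGG TCA ATG AGG AAA GTG TAA CAA TGA TTT GAT — ATG at 18, stop TAA at 33 → 18 nt; ATG at 66, stop TAA at 78 → 15 nt.
Forward-strand max 33 nt; reverse-strand max 39 nt. The reverse strand has the longer ORF.

reverse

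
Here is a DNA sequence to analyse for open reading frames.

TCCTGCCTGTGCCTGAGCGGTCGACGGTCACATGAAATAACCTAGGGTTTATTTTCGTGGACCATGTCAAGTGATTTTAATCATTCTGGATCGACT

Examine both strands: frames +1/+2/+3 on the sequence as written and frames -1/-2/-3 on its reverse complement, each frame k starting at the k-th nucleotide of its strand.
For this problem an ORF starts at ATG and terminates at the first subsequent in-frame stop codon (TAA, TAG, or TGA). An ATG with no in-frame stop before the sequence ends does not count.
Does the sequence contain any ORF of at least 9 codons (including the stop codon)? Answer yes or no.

Reverse complement (5'→3'): AGTCGATCCAGAATGATTAAAATCACTTGACATGGTCCACGAAAATAAACCCTAGGTTATTTCATGTGACCGTCGACCGCTCAGGCACAGGCAGGA
Frame +1: TCC TGC CTG TGC CTG AGC GGT CGA CGG TCA CAT GAA ATA ACC TAG GGT TTA TTT TCG TGG ACC ATG TCA AGT GAT TTT AAT CAT TCT GGA TCG ACT — no ATG→stop ORF.
Frame +2: CCT GCC TGT GCC TGA GCG GTC GAC GGT CAC ATG AAA TAA CCT AGG GTT TAT TTT CGT GGA CCA TGT CAA GTG ATT TTA ATC ATT CTG GAT CGA — ATG at 32, stop TAA at 38 → 9 nt.
Frame +3: CTG CCT GTG CCT GAG CGG TCG ACG GTC ACA TGA AAT AAC CTA GGG TTT ATT TTC GTG GAC CAT GTC AAG TGA TTT TAA TCA TTC TGG ATC GAC — no ATG→stop ORF.
Frame -1: AGT CGA TCC AGA ATG ATT AAA ATC ACT TGA CAT GGT CCA CGA AAA TAA ACC CTA GGT TAT TTC ATG TGA CCG TCG ACC GCT CAG GCA CAG GCA GGA — ATG at 13, stop TGA at 28 → 18 nt; ATG at 64, stop TGA at 67 → 6 nt.
Frame -2: GTC GAT CCA GAA TGA TTA AAA TCA CTT GAC ATG GTC CAC GAA AAT AAA CCC TAG GTT ATT TCA TGT GAC CGT CGA CCG CTC AGG CAC AGG CAG — ATG at 32, stop TAG at 53 → 24 nt.
Frame -3: TCG ATC CAG AAT GAT TAA AAT CAC TTG ACA TGG TCC ACG AAA ATA AAC CCT AGG TTA TTT CAT GTG ACC GTC GAC CGC TCA GGC ACA GGC AGG — no ATG→stop ORF.
Largest ORF found is 8 codons < 9, so no.

no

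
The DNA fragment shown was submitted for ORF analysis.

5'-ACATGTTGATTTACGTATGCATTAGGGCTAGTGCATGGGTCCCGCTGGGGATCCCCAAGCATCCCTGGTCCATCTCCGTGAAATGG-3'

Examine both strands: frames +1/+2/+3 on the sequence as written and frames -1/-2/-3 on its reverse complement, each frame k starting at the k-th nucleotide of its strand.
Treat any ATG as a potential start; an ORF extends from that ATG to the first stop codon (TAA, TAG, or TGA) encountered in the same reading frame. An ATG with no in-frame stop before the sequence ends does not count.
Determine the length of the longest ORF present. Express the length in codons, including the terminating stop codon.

Reverse complement (5'→3'): CCATTTCACGGAGATGGACCAGGGATGCTTGGGGATCCCCAGCGGGACCCATGCACTAGCCCTAATGCATACGTAAATCAACATGT
Frame +1: ACA TGT TGA TTT ACG TAT GCA TTA GGG CTA GTG CAT GGG TCC CGC TGG GGA TCC CCA AGC ATC CCT GGT CCA TCT CCG TGA AAT — no ATG→stop ORF.
Frame +2: CAT GTT GAT TTA CGT ATG CAT TAG GGC TAG TGC ATG GGT CCC GCT GGG GAT CCC CAA GCA TCC CTG GTC CAT CTC CGT GAA ATG — ATG at 17, stop TAG at 23 → 9 nt.
Frame +3: ATG TTG ATT TAC GTA TGC ATT AGG GCT AGT GCA TGG GTC CCG CTG GGG ATC CCC AAG CAT CCC TGG TCC ATC TCC GTG AAA TGG — no ATG→stop ORF.
Frame -1: CCA TTT CAC GGA GAT GGA CCA GGG ATG CTT GGG GAT CCC CAG CGG GAC CCA TGC ACT AGC CCT AAT GCA TAC GTA AAT CAA CAT — no ATG→stop ORF.
Frame -2: CAT TTC ACG GAG ATG GAC CAG GGA TGC TTG GGG ATC CCC AGC GGG ACC CAT GCA CTA GCC CTA ATG CAT ACG TAA ATC AAC ATG — ATG at 14, stop TAA at 74 → 63 nt; ATG at 65, stop TAA at 74 → 12 nt.
Frame -3: ATT TCA CGG AGA TGG ACC AGG GAT GCT TGG GGA TCC CCA GCG GGA CCC ATG CAC TAG CCC TAA TGC ATA CGT AAA TCA ACA TGT — ATG at 51, stop TAG at 57 → 9 nt.
Longest: frame -2, positions 14–76, 63 nt = 21 codons = 20 aa. → 21 codons.

21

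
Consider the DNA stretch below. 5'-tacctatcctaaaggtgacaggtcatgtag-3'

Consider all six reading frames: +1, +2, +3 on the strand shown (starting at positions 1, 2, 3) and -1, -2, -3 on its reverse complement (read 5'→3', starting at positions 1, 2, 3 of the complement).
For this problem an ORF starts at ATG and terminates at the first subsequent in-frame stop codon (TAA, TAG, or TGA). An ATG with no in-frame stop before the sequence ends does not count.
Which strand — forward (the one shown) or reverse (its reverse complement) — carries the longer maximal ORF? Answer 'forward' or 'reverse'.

Reverse complement (5'→3'): CTACATGACCTGTCACCTTTAGGATAGGTA
Frame +1: TAC CTA TCC TAA AGG TGA CAG GTC ATG TAG — ATG at 25, stop TAG at 28 → 6 nt.
Frame +2: ACC TAT CCT AAA GGT GAC AGG TCA TGT — no ATG→stop ORF.
Frame +3: CCT ATC CTA AAG GTG ACA GGT CAT GTA — no ATG→stop ORF.
Frame -1: CTA CAT GAC CTG TCA CCT TTA GGA TAG GTA — no ATG→stop ORF.
Frame -2: TAC ATG ACC TGT CAC CTT TAG GAT AGG — ATG at 5, stop TAG at 20 → 18 nt.
Frame -3: ACA TGA CCT GTC ACC TTT AGG ATA GGT — no ATG→stop ORF.
Forward-strand max 6 nt; reverse-strand max 18 nt. The reverse strand has the longer ORF.

reverse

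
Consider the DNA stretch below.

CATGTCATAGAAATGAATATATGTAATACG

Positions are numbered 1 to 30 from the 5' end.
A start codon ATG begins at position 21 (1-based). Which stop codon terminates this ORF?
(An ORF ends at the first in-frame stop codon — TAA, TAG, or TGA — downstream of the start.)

Codons from position 21: ATG (21–23), TAA (24–26).
The first in-frame stop codon is TAA.

TAA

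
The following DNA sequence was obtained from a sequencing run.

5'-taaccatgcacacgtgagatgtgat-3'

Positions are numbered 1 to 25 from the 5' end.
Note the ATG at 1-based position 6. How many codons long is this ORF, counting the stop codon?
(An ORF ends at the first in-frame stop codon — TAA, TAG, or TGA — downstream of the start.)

Codons from position 6: ATG (6–8), CAC (9–11), ACG (12–14), TGA (15–17).
TGA is the first in-frame stop; that's 4 codons including the stop.

4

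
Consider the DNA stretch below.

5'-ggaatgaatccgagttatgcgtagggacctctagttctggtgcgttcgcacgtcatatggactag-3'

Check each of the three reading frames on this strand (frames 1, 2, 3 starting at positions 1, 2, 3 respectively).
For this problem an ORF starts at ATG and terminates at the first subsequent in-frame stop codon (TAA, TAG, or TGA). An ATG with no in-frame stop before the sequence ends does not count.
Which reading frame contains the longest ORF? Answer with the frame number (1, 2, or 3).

Frame 1: GGA ATG AAT CCG AGT TAT GCG TAG GGA CCT CTA GTT CTG GTG CGT TCG CAC GTC ATA TGG ACT — ATG at 4, stop TAG at 22 → 21 nt.
Frame 2: GAA TGA ATC CGA GTT ATG CGT AGG GAC CTC TAG TTC TGG TGC GTT CGC ACG TCA TAT GGA CTA — ATG at 17, stop TAG at 32 → 18 nt.
Frame 3: AAT GAA TCC GAG TTA TGC GTA GGG ACC TCT AGT TCT GGT GCG TTC GCA CGT CAT ATG GAC TAG — ATG at 57, stop TAG at 63 → 9 nt.
Longest ORF is 21 nt in frame 1 (positions 4–24).

1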